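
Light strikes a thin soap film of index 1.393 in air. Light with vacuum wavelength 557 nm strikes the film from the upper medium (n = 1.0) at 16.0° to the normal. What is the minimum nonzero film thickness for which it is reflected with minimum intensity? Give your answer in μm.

0.204 μm

Ray reflecting at the top interface goes from n = 1.0 toward n = 1.393: a half-wave phase shift.
At the lower boundary (n = 1.393 to n = 1.0) the reflected ray undergoes no phase shift.
The two reflections differ by half a wavelength.
So the condition for destructive reflection is 2 n t cos θ_r = m λ.
Snell's law: 1.0 sin 16.0° = 1.393 sin θ_r → sin θ_r = 0.198, cos θ_r = 0.980.
Minimum nonzero at m = 1: t = λ / (2 n cos θ_r) = 557 / (2 × 1.393 × 0.980) = 204 nm.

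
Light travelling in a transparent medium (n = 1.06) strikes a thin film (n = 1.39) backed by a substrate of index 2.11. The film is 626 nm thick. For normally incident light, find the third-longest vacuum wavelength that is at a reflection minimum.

Ray reflecting at the top interface goes from n = 1.06 toward n = 1.39: a half-wave phase shift.
Bottom surface (1.39 → 2.11): reflection off a higher-index medium gives a half-wave phase shift.
Net: no relative phase inversion (both shifts match).
So the condition for destructive reflection is 2 n t = (m + ½) λ.
λ = 2 n t / (m + ½). The third-longest wavelength is m = 2: λ = 2 × 1.39 × 626 / 2.50 = 696 nm.

696 nm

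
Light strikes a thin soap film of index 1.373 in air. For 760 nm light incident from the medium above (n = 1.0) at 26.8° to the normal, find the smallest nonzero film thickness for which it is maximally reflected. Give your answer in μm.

Top surface (1.0 → 1.373): reflection off a higher-index medium gives a half-wave phase shift.
At the lower boundary (n = 1.373 to n = 1.0) the reflected ray undergoes no phase shift.
Exactly one π shift → a net half-wave offset.
So the condition for constructive reflection is 2 n t cos θ_r = (m + ½) λ.
Snell's law: 1.0 sin 26.8° = 1.373 sin θ_r → sin θ_r = 0.328, cos θ_r = 0.945.
Minimum at m = 0: t = λ / (4 n cos θ_r) = 760 / (4 × 1.373 × 0.945) = 147 nm.

0.147 μm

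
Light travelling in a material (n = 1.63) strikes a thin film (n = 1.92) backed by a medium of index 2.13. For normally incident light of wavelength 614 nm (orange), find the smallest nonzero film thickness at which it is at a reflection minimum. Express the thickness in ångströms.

799 Å

At the upper boundary (n = 1.63 to n = 1.92) the reflected ray undergoes a half-wave phase shift.
At the lower boundary (n = 1.92 to n = 2.13) the reflected ray undergoes a half-wave phase shift.
Net: no relative phase inversion (both shifts match).
For dark reflection here: 2 n t = (m + ½) λ.
Minimum at m = 0: t = λ / (4 n) = 614 / (4 × 1.92) = 79.9 nm.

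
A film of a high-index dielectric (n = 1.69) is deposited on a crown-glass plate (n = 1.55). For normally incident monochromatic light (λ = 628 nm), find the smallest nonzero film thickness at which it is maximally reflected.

92.9 nm

At the upper boundary (n = 1.0 to n = 1.69) the reflected ray undergoes a half-wave phase shift.
Ray reflecting at the bottom interface goes from n = 1.69 toward n = 1.55: no phase shift.
Net: one phase inversion between the two reflected rays.
With one net inversion, constructive interference in reflection requires 2 n t = (m + ½) λ.
Minimum at m = 0: t = λ / (4 n) = 628 / (4 × 1.69) = 92.9 nm.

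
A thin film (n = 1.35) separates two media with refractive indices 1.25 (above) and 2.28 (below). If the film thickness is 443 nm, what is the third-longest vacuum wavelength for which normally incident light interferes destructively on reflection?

478 nm

Top surface (1.25 → 1.35): reflection off a higher-index medium gives a half-wave phase shift.
At the lower boundary (n = 1.35 to n = 2.28) the reflected ray undergoes a half-wave phase shift.
Zero or two π shifts → no net half-wave offset.
With no net inversion, destructive interference in reflection requires 2 n t = (m + ½) λ.
λ = 2 n t / (m + ½). The third-longest wavelength is m = 2: λ = 2 × 1.35 × 443 / 2.50 = 478 nm.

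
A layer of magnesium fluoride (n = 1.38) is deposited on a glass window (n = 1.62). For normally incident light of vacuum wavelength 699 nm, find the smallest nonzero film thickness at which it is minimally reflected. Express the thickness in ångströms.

1266 Å

Ray reflecting at the top interface goes from n = 1.0 toward n = 1.38: a half-wave phase shift.
Ray reflecting at the bottom interface goes from n = 1.38 toward n = 1.62: a half-wave phase shift.
Net: no relative phase inversion (both shifts match).
So the condition for destructive reflection is 2 n t = (m + ½) λ.
Minimum at m = 0: t = λ / (4 n) = 699 / (4 × 1.38) = 127 nm.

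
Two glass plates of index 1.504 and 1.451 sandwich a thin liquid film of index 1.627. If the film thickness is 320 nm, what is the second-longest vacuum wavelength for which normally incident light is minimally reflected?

At the upper boundary (n = 1.504 to n = 1.627) the reflected ray undergoes a half-wave phase shift.
Ray reflecting at the bottom interface goes from n = 1.627 toward n = 1.451: no phase shift.
The two reflections differ by half a wavelength.
With one net inversion, destructive interference in reflection requires 2 n t = m λ.
λ = 2 n t / m. The second-longest wavelength is m = 2: λ = 2 × 1.627 × 320 / 2.00 = 521 nm.

521 nm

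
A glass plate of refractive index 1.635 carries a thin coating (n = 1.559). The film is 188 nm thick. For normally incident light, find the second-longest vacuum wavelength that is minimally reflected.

Ray reflecting at the top interface goes from n = 1.0 toward n = 1.559: a half-wave phase shift.
At the lower boundary (n = 1.559 to n = 1.635) the reflected ray undergoes a half-wave phase shift.
Net: no relative phase inversion (both shifts match).
With no net inversion, destructive interference in reflection requires 2 n t = (m + ½) λ.
λ = 2 n t / (m + ½). The second-longest wavelength is m = 1: λ = 2 × 1.559 × 188 / 1.50 = 391 nm.

391 nm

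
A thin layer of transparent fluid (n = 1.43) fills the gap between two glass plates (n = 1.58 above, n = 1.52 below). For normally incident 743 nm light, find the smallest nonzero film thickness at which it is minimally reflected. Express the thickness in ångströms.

2598 Å

Top surface (1.58 → 1.43): reflection off a lower-index medium gives no phase shift.
At the lower boundary (n = 1.43 to n = 1.52) the reflected ray undergoes a half-wave phase shift.
Net: one phase inversion between the two reflected rays.
So the condition for destructive reflection is 2 n t = m λ.
Minimum nonzero at m = 1: t = λ / (2 n) = 743 / (2 × 1.43) = 260 nm.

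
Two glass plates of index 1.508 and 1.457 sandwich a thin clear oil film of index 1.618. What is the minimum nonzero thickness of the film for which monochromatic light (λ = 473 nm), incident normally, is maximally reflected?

73.1 nm

Ray reflecting at the top interface goes from n = 1.508 toward n = 1.618: a half-wave phase shift.
Bottom surface (1.618 → 1.457): reflection off a lower-index medium gives no phase shift.
Exactly one π shift → a net half-wave offset.
So the condition for constructive reflection is 2 n t = (m + ½) λ.
Minimum at m = 0: t = λ / (4 n) = 473 / (4 × 1.618) = 73.1 nm.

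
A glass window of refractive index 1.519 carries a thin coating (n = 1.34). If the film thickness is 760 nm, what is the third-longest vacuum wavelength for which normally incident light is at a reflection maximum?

Ray reflecting at the top interface goes from n = 1.0 toward n = 1.34: a half-wave phase shift.
At the lower boundary (n = 1.34 to n = 1.519) the reflected ray undergoes a half-wave phase shift.
Zero or two π shifts → no net half-wave offset.
With no net inversion, constructive interference in reflection requires 2 n t = m λ.
λ = 2 n t / m. The third-longest wavelength is m = 3: λ = 2 × 1.34 × 760 / 3.00 = 679 nm.

679 nm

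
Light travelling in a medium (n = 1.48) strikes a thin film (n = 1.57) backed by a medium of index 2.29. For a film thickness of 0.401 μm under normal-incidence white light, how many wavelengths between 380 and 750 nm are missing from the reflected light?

1

Top surface (1.48 → 1.57): reflection off a higher-index medium gives a half-wave phase shift.
Bottom surface (1.57 → 2.29): reflection off a higher-index medium gives a half-wave phase shift.
Zero or two π shifts → no net half-wave offset.
With no net inversion, destructive interference in reflection requires 2 n t = (m + ½) λ.
λ = 2 n t / (m + ½) = 1259 / (m + ½) nm.
m=1: 839 nm (IR); m=2: 504 nm (visible); m=3: 360 nm (UV).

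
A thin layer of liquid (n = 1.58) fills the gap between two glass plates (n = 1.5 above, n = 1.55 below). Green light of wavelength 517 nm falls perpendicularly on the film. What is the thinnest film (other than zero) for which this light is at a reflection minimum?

164 nm

Top surface (1.5 → 1.58): reflection off a higher-index medium gives a half-wave phase shift.
At the lower boundary (n = 1.58 to n = 1.55) the reflected ray undergoes no phase shift.
Exactly one π shift → a net half-wave offset.
So the condition for destructive reflection is 2 n t = m λ.
Minimum nonzero at m = 1: t = λ / (2 n) = 517 / (2 × 1.58) = 164 nm.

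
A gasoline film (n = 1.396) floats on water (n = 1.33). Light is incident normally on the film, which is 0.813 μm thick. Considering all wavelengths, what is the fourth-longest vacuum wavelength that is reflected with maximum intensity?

Top surface (1.0 → 1.396): reflection off a higher-index medium gives a half-wave phase shift.
Ray reflecting at the bottom interface goes from n = 1.396 toward n = 1.33: no phase shift.
Exactly one π shift → a net half-wave offset.
For strong reflection here: 2 n t = (m + ½) λ.
λ = 2 n t / (m + ½). The fourth-longest wavelength is m = 3: λ = 2 × 1.396 × 813 / 3.50 = 649 nm.

649 nm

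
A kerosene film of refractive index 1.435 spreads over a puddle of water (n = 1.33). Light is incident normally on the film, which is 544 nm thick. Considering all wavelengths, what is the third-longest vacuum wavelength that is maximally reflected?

At the upper boundary (n = 1.0 to n = 1.435) the reflected ray undergoes a half-wave phase shift.
At the lower boundary (n = 1.435 to n = 1.33) the reflected ray undergoes no phase shift.
The two reflections differ by half a wavelength.
With one net inversion, constructive interference in reflection requires 2 n t = (m + ½) λ.
λ = 2 n t / (m + ½). The third-longest wavelength is m = 2: λ = 2 × 1.435 × 544 / 2.50 = 625 nm.

625 nm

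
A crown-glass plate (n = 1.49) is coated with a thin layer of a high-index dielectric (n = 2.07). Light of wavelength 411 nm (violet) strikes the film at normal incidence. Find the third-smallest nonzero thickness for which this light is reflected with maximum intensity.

248 nm

Top surface (1.0 → 2.07): reflection off a higher-index medium gives a half-wave phase shift.
Ray reflecting at the bottom interface goes from n = 2.07 toward n = 1.49: no phase shift.
The two reflections differ by half a wavelength.
So the condition for constructive reflection is 2 n t = (m + ½) λ.
The third-smallest nonzero thickness corresponds to m = 2: t = (m + ½) λ / (2 n) = 2.50 × 411 / (2 × 2.07) = 248 nm.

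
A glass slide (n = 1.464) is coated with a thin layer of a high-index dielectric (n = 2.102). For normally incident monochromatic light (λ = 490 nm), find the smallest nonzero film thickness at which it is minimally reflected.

At the upper boundary (n = 1.0 to n = 2.102) the reflected ray undergoes a half-wave phase shift.
At the lower boundary (n = 2.102 to n = 1.464) the reflected ray undergoes no phase shift.
Net: one phase inversion between the two reflected rays.
With one net inversion, destructive interference in reflection requires 2 n t = m λ.
Minimum nonzero at m = 1: t = λ / (2 n) = 490 / (2 × 2.102) = 117 nm.

117 nm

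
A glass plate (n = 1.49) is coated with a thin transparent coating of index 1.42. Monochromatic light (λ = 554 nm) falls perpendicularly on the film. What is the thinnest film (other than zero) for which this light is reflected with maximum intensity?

195 nm

Ray reflecting at the top interface goes from n = 1.0 toward n = 1.42: a half-wave phase shift.
At the lower boundary (n = 1.42 to n = 1.49) the reflected ray undergoes a half-wave phase shift.
Zero or two π shifts → no net half-wave offset.
So the condition for constructive reflection is 2 n t = m λ.
Minimum nonzero at m = 1: t = λ / (2 n) = 554 / (2 × 1.42) = 195 nm.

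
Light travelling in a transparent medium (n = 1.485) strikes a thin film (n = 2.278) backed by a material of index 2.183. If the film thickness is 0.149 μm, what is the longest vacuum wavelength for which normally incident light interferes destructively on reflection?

Top surface (1.485 → 2.278): reflection off a higher-index medium gives a half-wave phase shift.
Ray reflecting at the bottom interface goes from n = 2.278 toward n = 2.183: no phase shift.
The two reflections differ by half a wavelength.
With one net inversion, destructive interference in reflection requires 2 n t = m λ.
λ = 2 n t / m. The longest wavelength is m = 1: λ = 2 × 2.278 × 149 / 1.00 = 679 nm.

679 nm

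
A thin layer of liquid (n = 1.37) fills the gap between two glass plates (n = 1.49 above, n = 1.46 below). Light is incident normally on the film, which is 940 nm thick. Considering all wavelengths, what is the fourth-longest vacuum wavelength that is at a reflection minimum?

644 nm

At the upper boundary (n = 1.49 to n = 1.37) the reflected ray undergoes no phase shift.
Ray reflecting at the bottom interface goes from n = 1.37 toward n = 1.46: a half-wave phase shift.
The two reflections differ by half a wavelength.
For weak reflection here: 2 n t = m λ.
λ = 2 n t / m. The fourth-longest wavelength is m = 4: λ = 2 × 1.37 × 940 / 4.00 = 644 nm.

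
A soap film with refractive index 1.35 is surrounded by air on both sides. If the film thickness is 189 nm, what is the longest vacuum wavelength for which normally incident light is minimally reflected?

510 nm

Ray reflecting at the top interface goes from n = 1.0 toward n = 1.35: a half-wave phase shift.
Ray reflecting at the bottom interface goes from n = 1.35 toward n = 1.0: no phase shift.
Net: one phase inversion between the two reflected rays.
For dark reflection here: 2 n t = m λ.
λ = 2 n t / m. The longest wavelength is m = 1: λ = 2 × 1.35 × 189 / 1.00 = 510 nm.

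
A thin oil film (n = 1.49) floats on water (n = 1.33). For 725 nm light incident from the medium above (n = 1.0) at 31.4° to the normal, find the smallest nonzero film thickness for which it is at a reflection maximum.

130 nm

At the upper boundary (n = 1.0 to n = 1.49) the reflected ray undergoes a half-wave phase shift.
At the lower boundary (n = 1.49 to n = 1.33) the reflected ray undergoes no phase shift.
The two reflections differ by half a wavelength.
With one net inversion, constructive interference in reflection requires 2 n t cos θ_r = (m + ½) λ.
Snell's law: 1.0 sin 31.4° = 1.49 sin θ_r → sin θ_r = 0.350, cos θ_r = 0.937.
Minimum at m = 0: t = λ / (4 n cos θ_r) = 725 / (4 × 1.49 × 0.937) = 130 nm.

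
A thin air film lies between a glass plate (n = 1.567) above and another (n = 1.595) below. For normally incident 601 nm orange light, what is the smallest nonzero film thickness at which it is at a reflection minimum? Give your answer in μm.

At the upper boundary (n = 1.567 to n = 1.0) the reflected ray undergoes no phase shift.
Bottom surface (1.0 → 1.595): reflection off a higher-index medium gives a half-wave phase shift.
Exactly one π shift → a net half-wave offset.
So the condition for destructive reflection is 2 n t = m λ.
The smallest nonzero thickness corresponds to m = 1: t = m λ / (2 n) = 1.00 × 601 / (2 × 1.0) = 301 nm.

0.301 μm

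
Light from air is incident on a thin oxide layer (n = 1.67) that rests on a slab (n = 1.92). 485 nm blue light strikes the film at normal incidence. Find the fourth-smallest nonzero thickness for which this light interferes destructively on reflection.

At the upper boundary (n = 1.0 to n = 1.67) the reflected ray undergoes a half-wave phase shift.
At the lower boundary (n = 1.67 to n = 1.92) the reflected ray undergoes a half-wave phase shift.
Zero or two π shifts → no net half-wave offset.
For weak reflection here: 2 n t = (m + ½) λ.
The fourth-smallest nonzero thickness corresponds to m = 3: t = (m + ½) λ / (2 n) = 3.50 × 485 / (2 × 1.67) = 508 nm.

508 nm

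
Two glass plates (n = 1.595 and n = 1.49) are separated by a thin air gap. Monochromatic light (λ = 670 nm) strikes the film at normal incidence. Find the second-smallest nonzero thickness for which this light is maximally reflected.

503 nm

Ray reflecting at the top interface goes from n = 1.595 toward n = 1.0: no phase shift.
Bottom surface (1.0 → 1.49): reflection off a higher-index medium gives a half-wave phase shift.
Net: one phase inversion between the two reflected rays.
So the condition for constructive reflection is 2 n t = (m + ½) λ.
The second-smallest nonzero thickness corresponds to m = 1: t = (m + ½) λ / (2 n) = 1.50 × 670 / (2 × 1.0) = 503 nm.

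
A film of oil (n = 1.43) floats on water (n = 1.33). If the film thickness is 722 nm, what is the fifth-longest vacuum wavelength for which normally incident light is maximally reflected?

459 nm

Top surface (1.0 → 1.43): reflection off a higher-index medium gives a half-wave phase shift.
At the lower boundary (n = 1.43 to n = 1.33) the reflected ray undergoes no phase shift.
Exactly one π shift → a net half-wave offset.
So the condition for constructive reflection is 2 n t = (m + ½) λ.
λ = 2 n t / (m + ½). The fifth-longest wavelength is m = 4: λ = 2 × 1.43 × 722 / 4.50 = 459 nm.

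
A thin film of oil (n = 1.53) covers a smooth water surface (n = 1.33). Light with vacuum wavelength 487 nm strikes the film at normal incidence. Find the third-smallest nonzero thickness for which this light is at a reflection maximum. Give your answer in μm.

0.398 μm

Ray reflecting at the top interface goes from n = 1.0 toward n = 1.53: a half-wave phase shift.
Ray reflecting at the bottom interface goes from n = 1.53 toward n = 1.33: no phase shift.
Net: one phase inversion between the two reflected rays.
So the condition for constructive reflection is 2 n t = (m + ½) λ.
The third-smallest nonzero thickness corresponds to m = 2: t = (m + ½) λ / (2 n) = 2.50 × 487 / (2 × 1.53) = 398 nm.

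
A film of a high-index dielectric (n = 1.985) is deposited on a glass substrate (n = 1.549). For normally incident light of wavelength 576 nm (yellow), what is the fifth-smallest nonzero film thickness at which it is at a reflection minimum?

At the upper boundary (n = 1.0 to n = 1.985) the reflected ray undergoes a half-wave phase shift.
Ray reflecting at the bottom interface goes from n = 1.985 toward n = 1.549: no phase shift.
The two reflections differ by half a wavelength.
So the condition for destructive reflection is 2 n t = m λ.
The fifth-smallest nonzero thickness corresponds to m = 5: t = m λ / (2 n) = 5.00 × 576 / (2 × 1.985) = 725 nm.

725 nm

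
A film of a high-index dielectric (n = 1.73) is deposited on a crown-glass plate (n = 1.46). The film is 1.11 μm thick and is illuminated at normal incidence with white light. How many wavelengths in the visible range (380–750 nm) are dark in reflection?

5

Ray reflecting at the top interface goes from n = 1.0 toward n = 1.73: a half-wave phase shift.
Ray reflecting at the bottom interface goes from n = 1.73 toward n = 1.46: no phase shift.
Net: one phase inversion between the two reflected rays.
With one net inversion, destructive interference in reflection requires 2 n t = m λ.
λ = 2 n t / m = 3841 / m nm.
m=5: 768 nm (IR); m=6: 640 nm (visible); m=7: 549 nm (visible); m=8: 480 nm (visible); m=9: 427 nm (visible); m=10: 384 nm (visible); m=11: 349 nm (UV).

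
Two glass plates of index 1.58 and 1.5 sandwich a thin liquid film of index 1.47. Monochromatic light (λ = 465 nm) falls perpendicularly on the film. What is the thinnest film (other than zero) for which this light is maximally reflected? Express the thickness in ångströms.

Top surface (1.58 → 1.47): reflection off a lower-index medium gives no phase shift.
At the lower boundary (n = 1.47 to n = 1.5) the reflected ray undergoes a half-wave phase shift.
Net: one phase inversion between the two reflected rays.
So the condition for constructive reflection is 2 n t = (m + ½) λ.
Minimum at m = 0: t = λ / (4 n) = 465 / (4 × 1.47) = 79.1 nm.

791 Å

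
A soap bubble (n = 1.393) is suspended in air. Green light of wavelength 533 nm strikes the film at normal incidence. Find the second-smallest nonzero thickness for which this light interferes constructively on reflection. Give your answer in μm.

At the upper boundary (n = 1.0 to n = 1.393) the reflected ray undergoes a half-wave phase shift.
Ray reflecting at the bottom interface goes from n = 1.393 toward n = 1.0: no phase shift.
Net: one phase inversion between the two reflected rays.
With one net inversion, constructive interference in reflection requires 2 n t = (m + ½) λ.
The second-smallest nonzero thickness corresponds to m = 1: t = (m + ½) λ / (2 n) = 1.50 × 533 / (2 × 1.393) = 287 nm.

0.287 μm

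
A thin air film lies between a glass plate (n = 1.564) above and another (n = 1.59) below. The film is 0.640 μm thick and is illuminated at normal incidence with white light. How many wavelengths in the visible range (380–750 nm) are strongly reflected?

Ray reflecting at the top interface goes from n = 1.564 toward n = 1.0: no phase shift.
At the lower boundary (n = 1.0 to n = 1.59) the reflected ray undergoes a half-wave phase shift.
Net: one phase inversion between the two reflected rays.
With one net inversion, constructive interference in reflection requires 2 n t = (m + ½) λ.
λ = 2 n t / (m + ½) = 1280 / (m + ½) nm.
m=1: 853 nm (IR); m=2: 512 nm (visible); m=3: 366 nm (UV).

1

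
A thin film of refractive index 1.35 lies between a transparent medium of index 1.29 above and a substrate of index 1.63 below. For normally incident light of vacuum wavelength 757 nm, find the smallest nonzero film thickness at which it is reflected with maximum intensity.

Ray reflecting at the top interface goes from n = 1.29 toward n = 1.35: a half-wave phase shift.
At the lower boundary (n = 1.35 to n = 1.63) the reflected ray undergoes a half-wave phase shift.
The two reflections carry the same phase change, so no net offset.
For bright reflection here: 2 n t = m λ.
Minimum nonzero at m = 1: t = λ / (2 n) = 757 / (2 × 1.35) = 280 nm.

280 nm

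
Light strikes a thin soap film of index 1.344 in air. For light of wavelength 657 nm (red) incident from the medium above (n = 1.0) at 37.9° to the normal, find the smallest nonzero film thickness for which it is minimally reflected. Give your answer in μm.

Ray reflecting at the top interface goes from n = 1.0 toward n = 1.344: a half-wave phase shift.
Bottom surface (1.344 → 1.0): reflection off a lower-index medium gives no phase shift.
The two reflections differ by half a wavelength.
So the condition for destructive reflection is 2 n t cos θ_r = m λ.
Snell's law: 1.0 sin 37.9° = 1.344 sin θ_r → sin θ_r = 0.457, cos θ_r = 0.889.
Minimum nonzero at m = 1: t = λ / (2 n cos θ_r) = 657 / (2 × 1.344 × 0.889) = 275 nm.

0.275 μm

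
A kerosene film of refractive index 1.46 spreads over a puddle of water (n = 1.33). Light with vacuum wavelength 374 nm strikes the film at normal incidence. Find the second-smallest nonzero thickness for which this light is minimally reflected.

At the upper boundary (n = 1.0 to n = 1.46) the reflected ray undergoes a half-wave phase shift.
Ray reflecting at the bottom interface goes from n = 1.46 toward n = 1.33: no phase shift.
Net: one phase inversion between the two reflected rays.
So the condition for destructive reflection is 2 n t = m λ.
The second-smallest nonzero thickness corresponds to m = 2: t = m λ / (2 n) = 2.00 × 374 / (2 × 1.46) = 256 nm.

256 nm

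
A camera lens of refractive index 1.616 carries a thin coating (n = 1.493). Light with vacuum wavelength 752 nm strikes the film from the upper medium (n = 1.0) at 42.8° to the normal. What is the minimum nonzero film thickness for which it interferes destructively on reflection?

Ray reflecting at the top interface goes from n = 1.0 toward n = 1.493: a half-wave phase shift.
Bottom surface (1.493 → 1.616): reflection off a higher-index medium gives a half-wave phase shift.
The two reflections carry the same phase change, so no net offset.
So the condition for destructive reflection is 2 n t cos θ_r = (m + ½) λ.
Snell's law: 1.0 sin 42.8° = 1.493 sin θ_r → sin θ_r = 0.455, cos θ_r = 0.890.
Minimum at m = 0: t = λ / (4 n cos θ_r) = 752 / (4 × 1.493 × 0.890) = 141 nm.

141 nm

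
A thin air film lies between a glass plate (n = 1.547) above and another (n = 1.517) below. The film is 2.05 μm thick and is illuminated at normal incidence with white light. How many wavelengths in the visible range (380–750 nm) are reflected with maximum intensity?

6

Top surface (1.547 → 1.0): reflection off a lower-index medium gives no phase shift.
At the lower boundary (n = 1.0 to n = 1.517) the reflected ray undergoes a half-wave phase shift.
Net: one phase inversion between the two reflected rays.
So the condition for constructive reflection is 2 n t = (m + ½) λ.
λ = 2 n t / (m + ½) = 4100 / (m + ½) nm.
m=4: 911 nm (IR); m=5: 745 nm (visible); m=6: 631 nm (visible); m=7: 547 nm (visible); m=8: 482 nm (visible); m=9: 432 nm (visible); m=10: 390 nm (visible); m=11: 357 nm (UV).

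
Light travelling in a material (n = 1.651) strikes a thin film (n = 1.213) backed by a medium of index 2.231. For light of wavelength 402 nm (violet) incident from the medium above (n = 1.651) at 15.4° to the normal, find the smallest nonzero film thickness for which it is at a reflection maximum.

88.9 nm

Top surface (1.651 → 1.213): reflection off a lower-index medium gives no phase shift.
Ray reflecting at the bottom interface goes from n = 1.213 toward n = 2.231: a half-wave phase shift.
The two reflections differ by half a wavelength.
So the condition for constructive reflection is 2 n t cos θ_r = (m + ½) λ.
Snell's law: 1.651 sin 15.4° = 1.213 sin θ_r → sin θ_r = 0.361, cos θ_r = 0.932.
Minimum at m = 0: t = λ / (4 n cos θ_r) = 402 / (4 × 1.213 × 0.932) = 88.9 nm.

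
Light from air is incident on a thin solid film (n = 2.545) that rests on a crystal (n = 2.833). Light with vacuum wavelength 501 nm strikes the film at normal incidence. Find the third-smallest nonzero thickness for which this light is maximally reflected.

295 nm

Ray reflecting at the top interface goes from n = 1.0 toward n = 2.545: a half-wave phase shift.
Bottom surface (2.545 → 2.833): reflection off a higher-index medium gives a half-wave phase shift.
Net: no relative phase inversion (both shifts match).
For strong reflection here: 2 n t = m λ.
The third-smallest nonzero thickness corresponds to m = 3: t = m λ / (2 n) = 3.00 × 501 / (2 × 2.545) = 295 nm.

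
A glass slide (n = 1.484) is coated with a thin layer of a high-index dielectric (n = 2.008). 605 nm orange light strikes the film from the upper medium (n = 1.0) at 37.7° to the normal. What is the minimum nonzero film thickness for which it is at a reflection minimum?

Ray reflecting at the top interface goes from n = 1.0 toward n = 2.008: a half-wave phase shift.
Ray reflecting at the bottom interface goes from n = 2.008 toward n = 1.484: no phase shift.
Exactly one π shift → a net half-wave offset.
For dark reflection here: 2 n t cos θ_r = m λ.
Snell's law: 1.0 sin 37.7° = 2.008 sin θ_r → sin θ_r = 0.305, cos θ_r = 0.952.
Minimum nonzero at m = 1: t = λ / (2 n cos θ_r) = 605 / (2 × 2.008 × 0.952) = 158 nm.

158 nm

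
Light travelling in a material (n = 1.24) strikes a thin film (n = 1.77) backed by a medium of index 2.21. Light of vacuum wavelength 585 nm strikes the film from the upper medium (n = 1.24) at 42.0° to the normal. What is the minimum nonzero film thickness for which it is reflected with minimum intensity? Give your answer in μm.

0.0935 μm

Top surface (1.24 → 1.77): reflection off a higher-index medium gives a half-wave phase shift.
Ray reflecting at the bottom interface goes from n = 1.77 toward n = 2.21: a half-wave phase shift.
Zero or two π shifts → no net half-wave offset.
So the condition for destructive reflection is 2 n t cos θ_r = (m + ½) λ.
Snell's law: 1.24 sin 42.0° = 1.77 sin θ_r → sin θ_r = 0.469, cos θ_r = 0.883.
Minimum at m = 0: t = λ / (4 n cos θ_r) = 585 / (4 × 1.77 × 0.883) = 93.5 nm.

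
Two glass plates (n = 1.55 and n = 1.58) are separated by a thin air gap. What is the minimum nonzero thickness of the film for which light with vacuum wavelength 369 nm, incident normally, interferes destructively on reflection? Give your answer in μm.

0.185 μm

Ray reflecting at the top interface goes from n = 1.55 toward n = 1.0: no phase shift.
Ray reflecting at the bottom interface goes from n = 1.0 toward n = 1.58: a half-wave phase shift.
Net: one phase inversion between the two reflected rays.
So the condition for destructive reflection is 2 n t = m λ.
Minimum nonzero at m = 1: t = λ / (2 n) = 369 / (2 × 1.0) = 185 nm.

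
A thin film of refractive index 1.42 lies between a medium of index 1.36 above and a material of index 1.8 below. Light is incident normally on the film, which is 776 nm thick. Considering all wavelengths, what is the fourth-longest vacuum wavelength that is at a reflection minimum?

Top surface (1.36 → 1.42): reflection off a higher-index medium gives a half-wave phase shift.
At the lower boundary (n = 1.42 to n = 1.8) the reflected ray undergoes a half-wave phase shift.
Zero or two π shifts → no net half-wave offset.
For dark reflection here: 2 n t = (m + ½) λ.
λ = 2 n t / (m + ½). The fourth-longest wavelength is m = 3: λ = 2 × 1.42 × 776 / 3.50 = 630 nm.

630 nm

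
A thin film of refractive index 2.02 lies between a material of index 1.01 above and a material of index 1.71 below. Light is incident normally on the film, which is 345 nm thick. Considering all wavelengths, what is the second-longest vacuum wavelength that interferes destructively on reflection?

697 nm

Top surface (1.01 → 2.02): reflection off a higher-index medium gives a half-wave phase shift.
Ray reflecting at the bottom interface goes from n = 2.02 toward n = 1.71: no phase shift.
Exactly one π shift → a net half-wave offset.
So the condition for destructive reflection is 2 n t = m λ.
λ = 2 n t / m. The second-longest wavelength is m = 2: λ = 2 × 2.02 × 345 / 2.00 = 697 nm.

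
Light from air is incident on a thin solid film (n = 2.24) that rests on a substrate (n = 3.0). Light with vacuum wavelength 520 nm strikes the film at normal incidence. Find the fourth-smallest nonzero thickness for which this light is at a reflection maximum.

Ray reflecting at the top interface goes from n = 1.0 toward n = 2.24: a half-wave phase shift.
Bottom surface (2.24 → 3.0): reflection off a higher-index medium gives a half-wave phase shift.
Zero or two π shifts → no net half-wave offset.
For maximum reflection here: 2 n t = m λ.
The fourth-smallest nonzero thickness corresponds to m = 4: t = m λ / (2 n) = 4.00 × 520 / (2 × 2.24) = 464 nm.

464 nm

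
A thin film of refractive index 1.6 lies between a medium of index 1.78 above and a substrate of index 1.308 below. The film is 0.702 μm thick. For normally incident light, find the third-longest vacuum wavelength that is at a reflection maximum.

Top surface (1.78 → 1.6): reflection off a lower-index medium gives no phase shift.
Bottom surface (1.6 → 1.308): reflection off a lower-index medium gives no phase shift.
Zero or two π shifts → no net half-wave offset.
So the condition for constructive reflection is 2 n t = m λ.
λ = 2 n t / m. The third-longest wavelength is m = 3: λ = 2 × 1.6 × 702 / 3.00 = 749 nm.

749 nm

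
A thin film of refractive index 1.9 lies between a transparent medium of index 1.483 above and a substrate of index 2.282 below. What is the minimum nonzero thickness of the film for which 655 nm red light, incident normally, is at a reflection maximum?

172 nm

At the upper boundary (n = 1.483 to n = 1.9) the reflected ray undergoes a half-wave phase shift.
Ray reflecting at the bottom interface goes from n = 1.9 toward n = 2.282: a half-wave phase shift.
Zero or two π shifts → no net half-wave offset.
With no net inversion, constructive interference in reflection requires 2 n t = m λ.
Minimum nonzero at m = 1: t = λ / (2 n) = 655 / (2 × 1.9) = 172 nm.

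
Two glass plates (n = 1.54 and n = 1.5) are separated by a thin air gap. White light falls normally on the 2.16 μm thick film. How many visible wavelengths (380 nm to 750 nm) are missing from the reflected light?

At the upper boundary (n = 1.54 to n = 1.0) the reflected ray undergoes no phase shift.
Bottom surface (1.0 → 1.5): reflection off a higher-index medium gives a half-wave phase shift.
Net: one phase inversion between the two reflected rays.
So the condition for destructive reflection is 2 n t = m λ.
λ = 2 n t / m = 4320 / m nm.
m=5: 864 nm (IR); m=6: 720 nm (visible); m=7: 617 nm (visible); m=8: 540 nm (visible); m=9: 480 nm (visible); m=10: 432 nm (visible); m=11: 393 nm (visible); m=12: 360 nm (UV).

6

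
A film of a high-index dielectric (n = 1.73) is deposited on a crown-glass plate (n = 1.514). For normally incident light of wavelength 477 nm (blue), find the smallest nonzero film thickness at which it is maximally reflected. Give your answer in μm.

Ray reflecting at the top interface goes from n = 1.0 toward n = 1.73: a half-wave phase shift.
At the lower boundary (n = 1.73 to n = 1.514) the reflected ray undergoes no phase shift.
The two reflections differ by half a wavelength.
With one net inversion, constructive interference in reflection requires 2 n t = (m + ½) λ.
Minimum at m = 0: t = λ / (4 n) = 477 / (4 × 1.73) = 68.9 nm.

0.0689 μm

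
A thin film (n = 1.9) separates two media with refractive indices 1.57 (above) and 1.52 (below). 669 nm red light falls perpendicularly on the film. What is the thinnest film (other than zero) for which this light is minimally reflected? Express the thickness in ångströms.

1761 Å

At the upper boundary (n = 1.57 to n = 1.9) the reflected ray undergoes a half-wave phase shift.
At the lower boundary (n = 1.9 to n = 1.52) the reflected ray undergoes no phase shift.
The two reflections differ by half a wavelength.
So the condition for destructive reflection is 2 n t = m λ.
Minimum nonzero at m = 1: t = λ / (2 n) = 669 / (2 × 1.9) = 176 nm.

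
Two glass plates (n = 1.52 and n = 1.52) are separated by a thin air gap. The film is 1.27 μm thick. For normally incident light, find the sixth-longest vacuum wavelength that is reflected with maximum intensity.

462 nm

Top surface (1.52 → 1.0): reflection off a lower-index medium gives no phase shift.
Bottom surface (1.0 → 1.52): reflection off a higher-index medium gives a half-wave phase shift.
The two reflections differ by half a wavelength.
With one net inversion, constructive interference in reflection requires 2 n t = (m + ½) λ.
λ = 2 n t / (m + ½). The sixth-longest wavelength is m = 5: λ = 2 × 1.0 × 1270 / 5.50 = 462 nm.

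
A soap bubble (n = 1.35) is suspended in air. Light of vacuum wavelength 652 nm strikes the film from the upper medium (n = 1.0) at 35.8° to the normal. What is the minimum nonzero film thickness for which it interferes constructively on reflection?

At the upper boundary (n = 1.0 to n = 1.35) the reflected ray undergoes a half-wave phase shift.
At the lower boundary (n = 1.35 to n = 1.0) the reflected ray undergoes no phase shift.
Net: one phase inversion between the two reflected rays.
With one net inversion, constructive interference in reflection requires 2 n t cos θ_r = (m + ½) λ.
Snell's law: 1.0 sin 35.8° = 1.35 sin θ_r → sin θ_r = 0.433, cos θ_r = 0.901.
Minimum at m = 0: t = λ / (4 n cos θ_r) = 652 / (4 × 1.35 × 0.901) = 134 nm.

134 nm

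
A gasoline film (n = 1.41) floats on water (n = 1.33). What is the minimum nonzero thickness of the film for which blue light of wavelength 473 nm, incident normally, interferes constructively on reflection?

At the upper boundary (n = 1.0 to n = 1.41) the reflected ray undergoes a half-wave phase shift.
Ray reflecting at the bottom interface goes from n = 1.41 toward n = 1.33: no phase shift.
Exactly one π shift → a net half-wave offset.
For strong reflection here: 2 n t = (m + ½) λ.
Minimum at m = 0: t = λ / (4 n) = 473 / (4 × 1.41) = 83.9 nm.

83.9 nm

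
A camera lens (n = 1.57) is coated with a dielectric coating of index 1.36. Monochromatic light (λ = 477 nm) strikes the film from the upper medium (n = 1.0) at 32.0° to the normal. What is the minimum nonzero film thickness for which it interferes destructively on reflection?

Top surface (1.0 → 1.36): reflection off a higher-index medium gives a half-wave phase shift.
At the lower boundary (n = 1.36 to n = 1.57) the reflected ray undergoes a half-wave phase shift.
The two reflections carry the same phase change, so no net offset.
For dark reflection here: 2 n t cos θ_r = (m + ½) λ.
Snell's law: 1.0 sin 32.0° = 1.36 sin θ_r → sin θ_r = 0.390, cos θ_r = 0.921.
Minimum at m = 0: t = λ / (4 n cos θ_r) = 477 / (4 × 1.36 × 0.921) = 95.2 nm.

95.2 nm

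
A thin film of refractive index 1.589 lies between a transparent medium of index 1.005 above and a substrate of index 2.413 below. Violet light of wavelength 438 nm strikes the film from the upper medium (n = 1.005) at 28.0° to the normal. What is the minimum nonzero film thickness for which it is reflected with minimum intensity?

Ray reflecting at the top interface goes from n = 1.005 toward n = 1.589: a half-wave phase shift.
Bottom surface (1.589 → 2.413): reflection off a higher-index medium gives a half-wave phase shift.
The two reflections carry the same phase change, so no net offset.
With no net inversion, destructive interference in reflection requires 2 n t cos θ_r = (m + ½) λ.
Snell's law: 1.005 sin 28.0° = 1.589 sin θ_r → sin θ_r = 0.297, cos θ_r = 0.955.
Minimum at m = 0: t = λ / (4 n cos θ_r) = 438 / (4 × 1.589 × 0.955) = 72.2 nm.

72.2 nm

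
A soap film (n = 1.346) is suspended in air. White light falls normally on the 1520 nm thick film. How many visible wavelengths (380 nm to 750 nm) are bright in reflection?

Ray reflecting at the top interface goes from n = 1.0 toward n = 1.346: a half-wave phase shift.
Bottom surface (1.346 → 1.0): reflection off a lower-index medium gives no phase shift.
Net: one phase inversion between the two reflected rays.
So the condition for constructive reflection is 2 n t = (m + ½) λ.
λ = 2 n t / (m + ½) = 4092 / (m + ½) nm.
m=4: 909 nm (IR); m=5: 744 nm (visible); m=6: 630 nm (visible); m=7: 546 nm (visible); m=8: 481 nm (visible); m=9: 431 nm (visible); m=10: 390 nm (visible); m=11: 356 nm (UV).

6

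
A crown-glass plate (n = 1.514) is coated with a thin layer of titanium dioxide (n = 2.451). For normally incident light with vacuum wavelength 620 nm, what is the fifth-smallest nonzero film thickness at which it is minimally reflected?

632 nm

Ray reflecting at the top interface goes from n = 1.0 toward n = 2.451: a half-wave phase shift.
Ray reflecting at the bottom interface goes from n = 2.451 toward n = 1.514: no phase shift.
Exactly one π shift → a net half-wave offset.
With one net inversion, destructive interference in reflection requires 2 n t = m λ.
The fifth-smallest nonzero thickness corresponds to m = 5: t = m λ / (2 n) = 5.00 × 620 / (2 × 2.451) = 632 nm.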